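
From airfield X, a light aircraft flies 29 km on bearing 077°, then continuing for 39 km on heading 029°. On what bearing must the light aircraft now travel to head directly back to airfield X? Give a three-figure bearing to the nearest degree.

Leg 1 (077°, 29 km): east 29 sin 77° = 28.26, north 29 cos 77° = 6.52
Leg 2 (029°, 39 km): east 39 sin 29° = 18.91, north 39 cos 29° = 34.11
Net displacement: 47.16 east, 40.63 north. Direction back to start is (-47.16, -40.63): bearing = atan2(-47.16, -40.63) mod 360° = 229.25° ≈ 229°.

229°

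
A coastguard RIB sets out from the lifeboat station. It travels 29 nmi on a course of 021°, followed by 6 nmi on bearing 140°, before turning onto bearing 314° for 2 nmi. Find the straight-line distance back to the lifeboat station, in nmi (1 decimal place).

27.1 nmi

Leg 1 (021°, 29 nmi): east 29 sin 21° = 10.39, north 29 cos 21° = 27.07
Leg 2 (140°, 6 nmi): east 6 sin 140° = 3.86, north 6 cos 140° = -4.60
Leg 3 (314°, 2 nmi): east 2 sin 314° = -1.44, north 2 cos 314° = 1.39
Net: 12.81 east, 23.87 north. Distance = √((12.81)² + (23.87)²) = 27.088 nmi.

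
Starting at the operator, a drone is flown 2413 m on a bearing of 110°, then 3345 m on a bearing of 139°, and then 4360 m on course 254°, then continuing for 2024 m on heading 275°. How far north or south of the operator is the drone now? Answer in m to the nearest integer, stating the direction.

4375 m south

Leg 1 (110°, 2413 m): east 2413 sin 110° = 2267.48, north 2413 cos 110° = -825.29
Leg 2 (139°, 3345 m): east 3345 sin 139° = 2194.52, north 3345 cos 139° = -2524.50
Leg 3 (254°, 4360 m): east 4360 sin 254° = -4191.10, north 4360 cos 254° = -1201.78
Leg 4 (275°, 2024 m): east 2024 sin 275° = -2016.30, north 2024 cos 275° = 176.40
Net north component: -4375.17 m.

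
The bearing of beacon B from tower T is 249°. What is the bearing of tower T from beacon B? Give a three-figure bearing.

Back-bearing = 249° − 180° = 069°.

069°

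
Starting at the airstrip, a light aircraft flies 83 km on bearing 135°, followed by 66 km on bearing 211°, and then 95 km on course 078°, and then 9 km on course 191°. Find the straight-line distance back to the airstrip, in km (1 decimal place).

Leg 1 (135°, 83 km): east 83 sin 135° = 58.69, north 83 cos 135° = -58.69
Leg 2 (211°, 66 km): east 66 sin 211° = -33.99, north 66 cos 211° = -56.57
Leg 3 (078°, 95 km): east 95 sin 78° = 92.92, north 95 cos 78° = 19.75
Leg 4 (191°, 9 km): east 9 sin 191° = -1.72, north 9 cos 191° = -8.83
Net: 115.90 east, -104.35 north. Distance = √((115.90)² + (-104.35)²) = 155.955 km.

156.0 km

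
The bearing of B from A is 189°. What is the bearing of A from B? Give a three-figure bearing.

009°

Back-bearing = 189° − 180° = 009°.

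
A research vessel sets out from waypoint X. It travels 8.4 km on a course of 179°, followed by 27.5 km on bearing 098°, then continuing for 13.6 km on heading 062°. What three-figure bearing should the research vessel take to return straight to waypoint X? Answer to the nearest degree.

278°

Leg 1 (179°, 8.4 km): east 8.4 sin 179° = 0.15, north 8.4 cos 179° = -8.40
Leg 2 (098°, 27.5 km): east 27.5 sin 98° = 27.23, north 27.5 cos 98° = -3.83
Leg 3 (062°, 13.6 km): east 13.6 sin 62° = 12.01, north 13.6 cos 62° = 6.38
Net displacement: 39.39 east, -5.84 north. Direction back to start is (-39.39, 5.84): bearing = atan2(-39.39, 5.84) mod 360° = 278.44° ≈ 278°.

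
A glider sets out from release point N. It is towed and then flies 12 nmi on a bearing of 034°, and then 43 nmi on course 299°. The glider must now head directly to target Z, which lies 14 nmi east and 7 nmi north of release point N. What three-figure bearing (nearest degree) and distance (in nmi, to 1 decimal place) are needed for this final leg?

Leg 1 (034°, 12 nmi): east 12 sin 34° = 6.71, north 12 cos 34° = 9.95
Leg 2 (299°, 43 nmi): east 43 sin 299° = -37.61, north 43 cos 299° = 20.85
Current position: (-30.90, 30.80). Target: (14, 7). Remaining: Δeast = 44.90, Δnorth = -23.80.
Bearing = atan2(44.90, -23.80) mod 360° = 117.92°; distance = √((44.90)² + (-23.80)²) = 50.814 nmi.

118°, 50.8 nmi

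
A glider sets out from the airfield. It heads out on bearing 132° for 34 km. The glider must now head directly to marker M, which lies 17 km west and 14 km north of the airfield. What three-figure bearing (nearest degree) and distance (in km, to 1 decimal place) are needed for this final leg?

311°, 56.0 km

Leg 1 (132°, 34 km): east 34 sin 132° = 25.27, north 34 cos 132° = -22.75
Current position: (25.27, -22.75). Target: (-17, 14). Remaining: Δeast = -42.27, Δnorth = 36.75.
Bearing = atan2(-42.27, 36.75) mod 360° = 311.01°; distance = √((-42.27)² + (36.75)²) = 56.010 km.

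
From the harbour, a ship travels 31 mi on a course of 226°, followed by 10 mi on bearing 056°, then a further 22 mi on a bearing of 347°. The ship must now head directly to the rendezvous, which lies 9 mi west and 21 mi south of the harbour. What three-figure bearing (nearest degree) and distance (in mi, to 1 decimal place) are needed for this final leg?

159°, 28.3 mi

Leg 1 (226°, 31 mi): east 31 sin 226° = -22.30, north 31 cos 226° = -21.53
Leg 2 (056°, 10 mi): east 10 sin 56° = 8.29, north 10 cos 56° = 5.59
Leg 3 (347°, 22 mi): east 22 sin 347° = -4.95, north 22 cos 347° = 21.44
Current position: (-18.96, 5.49). Target: (-9, -21). Remaining: Δeast = 9.96, Δnorth = -26.49.
Bearing = atan2(9.96, -26.49) mod 360° = 159.40°; distance = √((9.96)² + (-26.49)²) = 28.303 mi.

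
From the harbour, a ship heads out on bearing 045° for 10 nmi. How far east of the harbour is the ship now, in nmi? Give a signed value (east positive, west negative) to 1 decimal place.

Leg 1 (045°, 10 nmi): east 10 sin 45° = 7.07, north 10 cos 45° = 7.07
Net east component: 7.07 nmi.

7.1 nmi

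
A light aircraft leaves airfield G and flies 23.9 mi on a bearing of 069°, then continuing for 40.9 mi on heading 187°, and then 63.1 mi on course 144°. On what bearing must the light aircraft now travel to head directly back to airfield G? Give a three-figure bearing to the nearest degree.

Leg 1 (069°, 23.9 mi): east 23.9 sin 69° = 22.31, north 23.9 cos 69° = 8.56
Leg 2 (187°, 40.9 mi): east 40.9 sin 187° = -4.98, north 40.9 cos 187° = -40.60
Leg 3 (144°, 63.1 mi): east 63.1 sin 144° = 37.09, north 63.1 cos 144° = -51.05
Net displacement: 54.42 east, -83.08 north. Direction back to start is (-54.42, 83.08): bearing = atan2(-54.42, 83.08) mod 360° = 326.77° ≈ 327°.

327°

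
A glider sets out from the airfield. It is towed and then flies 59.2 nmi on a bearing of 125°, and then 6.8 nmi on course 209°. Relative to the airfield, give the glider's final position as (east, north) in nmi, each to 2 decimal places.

Leg 1 (125°, 59.2 nmi): east 59.2 sin 125° = 48.49, north 59.2 cos 125° = -33.96
Leg 2 (209°, 6.8 nmi): east 6.8 sin 209° = -3.30, north 6.8 cos 209° = -5.95
Summing: 45.20 nmi east, -39.90 nmi north → (45.20, -39.90).

(45.20, -39.90)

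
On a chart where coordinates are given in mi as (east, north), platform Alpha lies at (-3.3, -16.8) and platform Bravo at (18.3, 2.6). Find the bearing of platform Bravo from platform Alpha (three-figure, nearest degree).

048°

Δeast = 18.3 − -3.3 = 21.60; Δnorth = 2.6 − -16.8 = 19.40.
Bearing = atan2(Δeast, Δnorth) mod 360° = 48.07° ≈ 048°.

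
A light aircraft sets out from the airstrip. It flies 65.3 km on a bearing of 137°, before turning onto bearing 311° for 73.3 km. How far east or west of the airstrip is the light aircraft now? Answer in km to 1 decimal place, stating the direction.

10.8 km west

Leg 1 (137°, 65.3 km): east 65.3 sin 137° = 44.53, north 65.3 cos 137° = -47.76
Leg 2 (311°, 73.3 km): east 73.3 sin 311° = -55.32, north 73.3 cos 311° = 48.09
Net east component: -10.79 km.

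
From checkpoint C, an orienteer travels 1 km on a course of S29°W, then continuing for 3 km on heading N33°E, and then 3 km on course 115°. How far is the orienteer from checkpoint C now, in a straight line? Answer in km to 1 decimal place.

Leg 1 (S29°W, 1 km): east 1 sin 209° = -0.48, north 1 cos 209° = -0.87
Leg 2 (N33°E, 3 km): east 3 sin 33° = 1.63, north 3 cos 33° = 2.52
Leg 3 (115°, 3 km): east 3 sin 115° = 2.72, north 3 cos 115° = -1.27
Net: 3.87 east, 0.37 north. Distance = √((3.87)² + (0.37)²) = 3.886 km.

3.9 km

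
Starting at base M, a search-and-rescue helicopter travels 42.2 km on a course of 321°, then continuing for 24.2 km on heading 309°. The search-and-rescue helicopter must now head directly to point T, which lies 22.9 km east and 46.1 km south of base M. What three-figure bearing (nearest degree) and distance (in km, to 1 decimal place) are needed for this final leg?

144°, 116.3 km

Leg 1 (321°, 42.2 km): east 42.2 sin 321° = -26.56, north 42.2 cos 321° = 32.80
Leg 2 (309°, 24.2 km): east 24.2 sin 309° = -18.81, north 24.2 cos 309° = 15.23
Current position: (-45.36, 48.03). Target: (22.9, -46.1). Remaining: Δeast = 68.26, Δnorth = -94.13.
Bearing = atan2(68.26, -94.13) mod 360° = 144.05°; distance = √((68.26)² + (-94.13)²) = 116.274 km.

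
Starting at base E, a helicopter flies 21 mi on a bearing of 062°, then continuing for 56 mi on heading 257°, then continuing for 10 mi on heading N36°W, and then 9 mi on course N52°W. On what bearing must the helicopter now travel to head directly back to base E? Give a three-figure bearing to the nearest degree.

Leg 1 (062°, 21 mi): east 21 sin 62° = 18.54, north 21 cos 62° = 9.86
Leg 2 (257°, 56 mi): east 56 sin 257° = -54.56, north 56 cos 257° = -12.60
Leg 3 (N36°W, 10 mi): east 10 sin 324° = -5.88, north 10 cos 324° = 8.09
Leg 4 (N52°W, 9 mi): east 9 sin 308° = -7.09, north 9 cos 308° = 5.54
Net displacement: -48.99 east, 10.89 north. Direction back to start is (48.99, -10.89): bearing = atan2(48.99, -10.89) mod 360° = 102.53° ≈ 103°.

103°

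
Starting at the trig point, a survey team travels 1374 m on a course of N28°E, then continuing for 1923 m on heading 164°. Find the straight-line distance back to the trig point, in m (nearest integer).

1336 m

Leg 1 (N28°E, 1374 m): east 1374 sin 28° = 645.05, north 1374 cos 28° = 1213.17
Leg 2 (164°, 1923 m): east 1923 sin 164° = 530.05, north 1923 cos 164° = -1848.51
Net: 1175.10 east, -635.34 north. Distance = √((1175.10)² + (-635.34)²) = 1335.860 m.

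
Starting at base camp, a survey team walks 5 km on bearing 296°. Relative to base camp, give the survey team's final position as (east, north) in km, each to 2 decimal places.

(-4.49, 2.19)

Leg 1 (296°, 5 km): east 5 sin 296° = -4.49, north 5 cos 296° = 2.19
Summing: -4.49 km east, 2.19 km north → (-4.49, 2.19).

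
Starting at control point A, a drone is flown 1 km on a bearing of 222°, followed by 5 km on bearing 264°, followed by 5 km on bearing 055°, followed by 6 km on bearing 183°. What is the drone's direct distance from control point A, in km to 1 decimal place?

4.8 km

Leg 1 (222°, 1 km): east 1 sin 222° = -0.67, north 1 cos 222° = -0.74
Leg 2 (264°, 5 km): east 5 sin 264° = -4.97, north 5 cos 264° = -0.52
Leg 3 (055°, 5 km): east 5 sin 55° = 4.10, north 5 cos 55° = 2.87
Leg 4 (183°, 6 km): east 6 sin 183° = -0.31, north 6 cos 183° = -5.99
Net: -1.86 east, -4.39 north. Distance = √((-1.86)² + (-4.39)²) = 4.767 km.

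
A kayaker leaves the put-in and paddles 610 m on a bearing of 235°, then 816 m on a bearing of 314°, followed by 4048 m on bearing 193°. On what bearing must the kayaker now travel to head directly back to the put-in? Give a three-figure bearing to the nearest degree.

Leg 1 (235°, 610 m): east 610 sin 235° = -499.68, north 610 cos 235° = -349.88
Leg 2 (314°, 816 m): east 816 sin 314° = -586.98, north 816 cos 314° = 566.84
Leg 3 (193°, 4048 m): east 4048 sin 193° = -910.60, north 4048 cos 193° = -3944.25
Net displacement: -1997.27 east, -3727.29 north. Direction back to start is (1997.27, 3727.29): bearing = atan2(1997.27, 3727.29) mod 360° = 28.18° ≈ 028°.

028°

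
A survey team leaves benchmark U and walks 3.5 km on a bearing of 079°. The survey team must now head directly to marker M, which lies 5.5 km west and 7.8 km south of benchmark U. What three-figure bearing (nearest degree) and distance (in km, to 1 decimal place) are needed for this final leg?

Leg 1 (079°, 3.5 km): east 3.5 sin 79° = 3.44, north 3.5 cos 79° = 0.67
Current position: (3.44, 0.67). Target: (-5.5, -7.8). Remaining: Δeast = -8.94, Δnorth = -8.47.
Bearing = atan2(-8.94, -8.47) mod 360° = 226.54°; distance = √((-8.94)² + (-8.47)²) = 12.311 km.

227°, 12.3 km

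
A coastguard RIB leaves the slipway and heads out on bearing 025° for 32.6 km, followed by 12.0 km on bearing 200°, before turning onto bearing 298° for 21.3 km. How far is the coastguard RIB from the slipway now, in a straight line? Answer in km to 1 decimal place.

Leg 1 (025°, 32.6 km): east 32.6 sin 25° = 13.78, north 32.6 cos 25° = 29.55
Leg 2 (200°, 12.0 km): east 12.0 sin 200° = -4.10, north 12.0 cos 200° = -11.28
Leg 3 (298°, 21.3 km): east 21.3 sin 298° = -18.81, north 21.3 cos 298° = 10.00
Net: -9.13 east, 28.27 north. Distance = √((-9.13)² + (28.27)²) = 29.708 km.

29.7 km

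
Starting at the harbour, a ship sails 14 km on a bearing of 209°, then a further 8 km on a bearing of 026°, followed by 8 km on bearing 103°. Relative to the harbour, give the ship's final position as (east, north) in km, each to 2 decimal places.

Leg 1 (209°, 14 km): east 14 sin 209° = -6.79, north 14 cos 209° = -12.24
Leg 2 (026°, 8 km): east 8 sin 26° = 3.51, north 8 cos 26° = 7.19
Leg 3 (103°, 8 km): east 8 sin 103° = 7.79, north 8 cos 103° = -1.80
Summing: 4.51 km east, -6.85 km north → (4.51, -6.85).

(4.51, -6.85)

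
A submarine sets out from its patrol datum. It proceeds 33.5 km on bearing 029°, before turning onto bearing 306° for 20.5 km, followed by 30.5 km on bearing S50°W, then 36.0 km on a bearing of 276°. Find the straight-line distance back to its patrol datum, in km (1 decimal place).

64.7 km

Leg 1 (029°, 33.5 km): east 33.5 sin 29° = 16.24, north 33.5 cos 29° = 29.30
Leg 2 (306°, 20.5 km): east 20.5 sin 306° = -16.58, north 20.5 cos 306° = 12.05
Leg 3 (S50°W, 30.5 km): east 30.5 sin 230° = -23.36, north 30.5 cos 230° = -19.61
Leg 4 (276°, 36.0 km): east 36.0 sin 276° = -35.80, north 36.0 cos 276° = 3.76
Net: -59.51 east, 25.51 north. Distance = √((-59.51)² + (25.51)²) = 64.747 km.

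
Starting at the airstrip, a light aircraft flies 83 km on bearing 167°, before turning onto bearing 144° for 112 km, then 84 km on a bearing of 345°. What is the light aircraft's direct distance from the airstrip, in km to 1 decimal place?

Leg 1 (167°, 83 km): east 83 sin 167° = 18.67, north 83 cos 167° = -80.87
Leg 2 (144°, 112 km): east 112 sin 144° = 65.83, north 112 cos 144° = -90.61
Leg 3 (345°, 84 km): east 84 sin 345° = -21.74, north 84 cos 345° = 81.14
Net: 62.76 east, -90.34 north. Distance = √((62.76)² + (-90.34)²) = 110.006 km.

110.0 km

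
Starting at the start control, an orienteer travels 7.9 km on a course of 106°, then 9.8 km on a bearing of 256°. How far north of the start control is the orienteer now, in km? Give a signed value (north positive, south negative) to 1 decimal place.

Leg 1 (106°, 7.9 km): east 7.9 sin 106° = 7.59, north 7.9 cos 106° = -2.18
Leg 2 (256°, 9.8 km): east 9.8 sin 256° = -9.51, north 9.8 cos 256° = -2.37
Net north component: -4.55 km.

-4.5 km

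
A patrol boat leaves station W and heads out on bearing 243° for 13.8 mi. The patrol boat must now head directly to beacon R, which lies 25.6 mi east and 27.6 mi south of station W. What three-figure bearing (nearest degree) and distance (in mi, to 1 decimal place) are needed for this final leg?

119°, 43.5 mi

Leg 1 (243°, 13.8 mi): east 13.8 sin 243° = -12.30, north 13.8 cos 243° = -6.27
Current position: (-12.30, -6.27). Target: (25.6, -27.6). Remaining: Δeast = 37.90, Δnorth = -21.33.
Bearing = atan2(37.90, -21.33) mod 360° = 119.38°; distance = √((37.90)² + (-21.33)²) = 43.489 mi.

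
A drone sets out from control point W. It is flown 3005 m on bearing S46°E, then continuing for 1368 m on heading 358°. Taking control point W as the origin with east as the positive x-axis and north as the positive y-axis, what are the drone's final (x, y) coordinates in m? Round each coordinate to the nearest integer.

(2114, -720)

Leg 1 (S46°E, 3005 m): east 3005 sin 134° = 2161.62, north 3005 cos 134° = -2087.45
Leg 2 (358°, 1368 m): east 1368 sin 358° = -47.74, north 1368 cos 358° = 1367.17
Summing: 2113.87 m east, -720.28 m north → (2114, -720).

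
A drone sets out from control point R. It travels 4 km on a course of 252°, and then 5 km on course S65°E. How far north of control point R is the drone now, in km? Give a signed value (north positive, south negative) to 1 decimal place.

Leg 1 (252°, 4 km): east 4 sin 252° = -3.80, north 4 cos 252° = -1.24
Leg 2 (S65°E, 5 km): east 5 sin 115° = 4.53, north 5 cos 115° = -2.11
Net north component: -3.35 km.

-3.3 km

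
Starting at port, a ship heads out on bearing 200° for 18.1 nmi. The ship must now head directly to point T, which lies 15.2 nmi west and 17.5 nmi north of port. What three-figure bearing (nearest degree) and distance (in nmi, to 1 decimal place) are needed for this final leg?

345°, 35.7 nmi

Leg 1 (200°, 18.1 nmi): east 18.1 sin 200° = -6.19, north 18.1 cos 200° = -17.01
Current position: (-6.19, -17.01). Target: (-15.2, 17.5). Remaining: Δeast = -9.01, Δnorth = 34.51.
Bearing = atan2(-9.01, 34.51) mod 360° = 345.37°; distance = √((-9.01)² + (34.51)²) = 35.665 nmi.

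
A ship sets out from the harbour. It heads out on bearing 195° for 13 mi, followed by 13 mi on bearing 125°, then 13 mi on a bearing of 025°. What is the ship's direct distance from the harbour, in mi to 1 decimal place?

15.2 mi

Leg 1 (195°, 13 mi): east 13 sin 195° = -3.36, north 13 cos 195° = -12.56
Leg 2 (125°, 13 mi): east 13 sin 125° = 10.65, north 13 cos 125° = -7.46
Leg 3 (025°, 13 mi): east 13 sin 25° = 5.49, north 13 cos 25° = 11.78
Net: 12.78 east, -8.23 north. Distance = √((12.78)² + (-8.23)²) = 15.200 mi.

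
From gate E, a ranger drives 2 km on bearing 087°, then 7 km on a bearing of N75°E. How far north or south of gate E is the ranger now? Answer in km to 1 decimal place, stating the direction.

Leg 1 (087°, 2 km): east 2 sin 87° = 2.00, north 2 cos 87° = 0.10
Leg 2 (N75°E, 7 km): east 7 sin 75° = 6.76, north 7 cos 75° = 1.81
Net north component: 1.92 km.

1.9 km north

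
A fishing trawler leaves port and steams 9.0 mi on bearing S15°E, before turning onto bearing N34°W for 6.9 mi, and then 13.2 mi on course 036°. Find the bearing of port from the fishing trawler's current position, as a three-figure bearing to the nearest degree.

Leg 1 (S15°E, 9.0 mi): east 9.0 sin 165° = 2.33, north 9.0 cos 165° = -8.69
Leg 2 (N34°W, 6.9 mi): east 6.9 sin 326° = -3.86, north 6.9 cos 326° = 5.72
Leg 3 (036°, 13.2 mi): east 13.2 sin 36° = 7.76, north 13.2 cos 36° = 10.68
Net displacement: 6.23 east, 7.71 north. Direction back to start is (-6.23, -7.71): bearing = atan2(-6.23, -7.71) mod 360° = 218.95° ≈ 219°.

219°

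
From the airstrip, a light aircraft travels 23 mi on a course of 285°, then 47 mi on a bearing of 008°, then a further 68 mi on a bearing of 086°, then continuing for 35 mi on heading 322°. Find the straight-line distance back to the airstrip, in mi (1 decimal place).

Leg 1 (285°, 23 mi): east 23 sin 285° = -22.22, north 23 cos 285° = 5.95
Leg 2 (008°, 47 mi): east 47 sin 8° = 6.54, north 47 cos 8° = 46.54
Leg 3 (086°, 68 mi): east 68 sin 86° = 67.83, north 68 cos 86° = 4.74
Leg 4 (322°, 35 mi): east 35 sin 322° = -21.55, north 35 cos 322° = 27.58
Net: 30.61 east, 84.82 north. Distance = √((30.61)² + (84.82)²) = 90.174 mi.

90.2 mi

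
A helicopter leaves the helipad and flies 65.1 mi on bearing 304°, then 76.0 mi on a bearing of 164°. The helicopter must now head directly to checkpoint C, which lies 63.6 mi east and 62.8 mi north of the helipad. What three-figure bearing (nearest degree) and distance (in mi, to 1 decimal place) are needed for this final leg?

Leg 1 (304°, 65.1 mi): east 65.1 sin 304° = -53.97, north 65.1 cos 304° = 36.40
Leg 2 (164°, 76.0 mi): east 76.0 sin 164° = 20.95, north 76.0 cos 164° = -73.06
Current position: (-33.02, -36.65). Target: (63.6, 62.8). Remaining: Δeast = 96.62, Δnorth = 99.45.
Bearing = atan2(96.62, 99.45) mod 360° = 44.17°; distance = √((96.62)² + (99.45)²) = 138.660 mi.

044°, 138.7 mi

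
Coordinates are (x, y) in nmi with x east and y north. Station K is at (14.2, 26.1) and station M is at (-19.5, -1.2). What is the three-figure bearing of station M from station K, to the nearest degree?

Δeast = -19.5 − 14.2 = -33.70; Δnorth = -1.2 − 26.1 = -27.30.
Bearing = atan2(Δeast, Δnorth) mod 360° = 230.99° ≈ 231°.

231°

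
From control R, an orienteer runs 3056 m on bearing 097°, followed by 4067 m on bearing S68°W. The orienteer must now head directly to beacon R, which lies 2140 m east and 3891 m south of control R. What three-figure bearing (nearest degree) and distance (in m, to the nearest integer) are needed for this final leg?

Leg 1 (097°, 3056 m): east 3056 sin 97° = 3033.22, north 3056 cos 97° = -372.43
Leg 2 (S68°W, 4067 m): east 4067 sin 248° = -3770.86, north 4067 cos 248° = -1523.53
Current position: (-737.64, -1895.96). Target: (2140, -3891). Remaining: Δeast = 2877.64, Δnorth = -1995.04.
Bearing = atan2(2877.64, -1995.04) mod 360° = 124.73°; distance = √((2877.64)² + (-1995.04)²) = 3501.568 m.

125°, 3502 m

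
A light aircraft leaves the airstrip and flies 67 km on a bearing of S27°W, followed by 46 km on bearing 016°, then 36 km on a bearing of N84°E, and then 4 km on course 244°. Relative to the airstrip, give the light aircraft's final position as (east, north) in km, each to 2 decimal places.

Leg 1 (S27°W, 67 km): east 67 sin 207° = -30.42, north 67 cos 207° = -59.70
Leg 2 (016°, 46 km): east 46 sin 16° = 12.68, north 46 cos 16° = 44.22
Leg 3 (N84°E, 36 km): east 36 sin 84° = 35.80, north 36 cos 84° = 3.76
Leg 4 (244°, 4 km): east 4 sin 244° = -3.60, north 4 cos 244° = -1.75
Summing: 14.47 km east, -13.47 km north → (14.47, -13.47).

(14.47, -13.47)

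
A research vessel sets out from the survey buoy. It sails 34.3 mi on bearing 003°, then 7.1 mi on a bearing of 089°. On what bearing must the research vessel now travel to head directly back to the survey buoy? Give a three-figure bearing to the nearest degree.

Leg 1 (003°, 34.3 mi): east 34.3 sin 3° = 1.80, north 34.3 cos 3° = 34.25
Leg 2 (089°, 7.1 mi): east 7.1 sin 89° = 7.10, north 7.1 cos 89° = 0.12
Net displacement: 8.89 east, 34.38 north. Direction back to start is (-8.89, -34.38): bearing = atan2(-8.89, -34.38) mod 360° = 194.51° ≈ 195°.

195°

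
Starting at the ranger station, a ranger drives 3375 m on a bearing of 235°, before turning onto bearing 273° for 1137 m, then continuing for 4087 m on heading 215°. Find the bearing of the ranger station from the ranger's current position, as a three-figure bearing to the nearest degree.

050°

Leg 1 (235°, 3375 m): east 3375 sin 235° = -2764.64, north 3375 cos 235° = -1935.82
Leg 2 (273°, 1137 m): east 1137 sin 273° = -1135.44, north 1137 cos 273° = 59.51
Leg 3 (215°, 4087 m): east 4087 sin 215° = -2344.21, north 4087 cos 215° = -3347.87
Net displacement: -6244.29 east, -5224.19 north. Direction back to start is (6244.29, 5224.19): bearing = atan2(6244.29, 5224.19) mod 360° = 50.08° ≈ 050°.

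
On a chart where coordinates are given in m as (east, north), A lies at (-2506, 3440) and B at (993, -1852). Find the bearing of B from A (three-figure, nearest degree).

147°

Δeast = 993 − -2506 = 3499.00; Δnorth = -1852 − 3440 = -5292.00.
Bearing = atan2(Δeast, Δnorth) mod 360° = 146.53° ≈ 147°.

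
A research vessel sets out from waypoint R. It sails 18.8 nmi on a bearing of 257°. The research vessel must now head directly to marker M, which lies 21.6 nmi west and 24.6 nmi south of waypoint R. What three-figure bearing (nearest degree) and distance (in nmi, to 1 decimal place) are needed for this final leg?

Leg 1 (257°, 18.8 nmi): east 18.8 sin 257° = -18.32, north 18.8 cos 257° = -4.23
Current position: (-18.32, -4.23). Target: (-21.6, -24.6). Remaining: Δeast = -3.28, Δnorth = -20.37.
Bearing = atan2(-3.28, -20.37) mod 360° = 189.15°; distance = √((-3.28)² + (-20.37)²) = 20.634 nmi.

189°, 20.6 nmi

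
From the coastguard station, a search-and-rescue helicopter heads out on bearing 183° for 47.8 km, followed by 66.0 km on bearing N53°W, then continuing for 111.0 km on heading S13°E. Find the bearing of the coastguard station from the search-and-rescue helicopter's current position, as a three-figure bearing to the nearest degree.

Leg 1 (183°, 47.8 km): east 47.8 sin 183° = -2.50, north 47.8 cos 183° = -47.73
Leg 2 (N53°W, 66.0 km): east 66.0 sin 307° = -52.71, north 66.0 cos 307° = 39.72
Leg 3 (S13°E, 111.0 km): east 111.0 sin 167° = 24.97, north 111.0 cos 167° = -108.16
Net displacement: -30.24 east, -116.17 north. Direction back to start is (30.24, 116.17): bearing = atan2(30.24, 116.17) mod 360° = 14.59° ≈ 015°.

015°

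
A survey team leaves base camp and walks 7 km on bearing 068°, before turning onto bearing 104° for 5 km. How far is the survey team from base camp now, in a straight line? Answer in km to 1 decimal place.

11.4 km

Leg 1 (068°, 7 km): east 7 sin 68° = 6.49, north 7 cos 68° = 2.62
Leg 2 (104°, 5 km): east 5 sin 104° = 4.85, north 5 cos 104° = -1.21
Net: 11.34 east, 1.41 north. Distance = √((11.34)² + (1.41)²) = 11.429 km.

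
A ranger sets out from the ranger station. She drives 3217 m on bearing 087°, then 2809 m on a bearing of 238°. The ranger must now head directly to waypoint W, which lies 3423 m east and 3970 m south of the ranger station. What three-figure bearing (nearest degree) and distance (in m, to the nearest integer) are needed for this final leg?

Leg 1 (087°, 3217 m): east 3217 sin 87° = 3212.59, north 3217 cos 87° = 168.36
Leg 2 (238°, 2809 m): east 2809 sin 238° = -2382.17, north 2809 cos 238° = -1488.54
Current position: (830.42, -1320.18). Target: (3423, -3970). Remaining: Δeast = 2592.58, Δnorth = -2649.82.
Bearing = atan2(2592.58, -2649.82) mod 360° = 135.63°; distance = √((2592.58)² + (-2649.82)²) = 3707.156 m.

136°, 3707 m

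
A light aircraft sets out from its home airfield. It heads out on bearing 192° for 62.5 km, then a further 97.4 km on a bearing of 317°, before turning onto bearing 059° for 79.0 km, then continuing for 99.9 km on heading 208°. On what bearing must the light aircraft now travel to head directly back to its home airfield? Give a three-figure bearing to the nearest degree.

057°

Leg 1 (192°, 62.5 km): east 62.5 sin 192° = -12.99, north 62.5 cos 192° = -61.13
Leg 2 (317°, 97.4 km): east 97.4 sin 317° = -66.43, north 97.4 cos 317° = 71.23
Leg 3 (059°, 79.0 km): east 79.0 sin 59° = 67.72, north 79.0 cos 59° = 40.69
Leg 4 (208°, 99.9 km): east 99.9 sin 208° = -46.90, north 99.9 cos 208° = -88.21
Net displacement: -58.61 east, -37.42 north. Direction back to start is (58.61, 37.42): bearing = atan2(58.61, 37.42) mod 360° = 57.44° ≈ 057°.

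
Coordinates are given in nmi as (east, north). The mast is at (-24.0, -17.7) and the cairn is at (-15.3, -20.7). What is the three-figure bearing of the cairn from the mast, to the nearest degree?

109°

Δeast = -15.3 − -24.0 = 8.70; Δnorth = -20.7 − -17.7 = -3.00.
Bearing = atan2(Δeast, Δnorth) mod 360° = 109.03° ≈ 109°.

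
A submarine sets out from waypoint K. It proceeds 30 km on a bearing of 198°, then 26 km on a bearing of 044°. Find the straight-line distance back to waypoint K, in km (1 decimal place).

Leg 1 (198°, 30 km): east 30 sin 198° = -9.27, north 30 cos 198° = -28.53
Leg 2 (044°, 26 km): east 26 sin 44° = 18.06, north 26 cos 44° = 18.70
Net: 8.79 east, -9.83 north. Distance = √((8.79)² + (-9.83)²) = 13.186 km.

13.2 km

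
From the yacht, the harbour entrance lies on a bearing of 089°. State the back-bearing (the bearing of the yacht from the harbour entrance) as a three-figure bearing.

Back-bearing = 089° + 180° = 269°.

269°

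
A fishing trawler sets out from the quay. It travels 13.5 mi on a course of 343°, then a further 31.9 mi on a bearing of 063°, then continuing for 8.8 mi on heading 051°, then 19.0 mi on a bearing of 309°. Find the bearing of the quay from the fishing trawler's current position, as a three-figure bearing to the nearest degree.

Leg 1 (343°, 13.5 mi): east 13.5 sin 343° = -3.95, north 13.5 cos 343° = 12.91
Leg 2 (063°, 31.9 mi): east 31.9 sin 63° = 28.42, north 31.9 cos 63° = 14.48
Leg 3 (051°, 8.8 mi): east 8.8 sin 51° = 6.84, north 8.8 cos 51° = 5.54
Leg 4 (309°, 19.0 mi): east 19.0 sin 309° = -14.77, north 19.0 cos 309° = 11.96
Net displacement: 16.55 east, 44.89 north. Direction back to start is (-16.55, -44.89): bearing = atan2(-16.55, -44.89) mod 360° = 200.24° ≈ 200°.

200°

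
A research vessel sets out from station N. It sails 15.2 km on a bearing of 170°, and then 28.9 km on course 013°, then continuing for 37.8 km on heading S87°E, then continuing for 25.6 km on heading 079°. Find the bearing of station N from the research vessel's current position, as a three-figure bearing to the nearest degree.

257°

Leg 1 (170°, 15.2 km): east 15.2 sin 170° = 2.64, north 15.2 cos 170° = -14.97
Leg 2 (013°, 28.9 km): east 28.9 sin 13° = 6.50, north 28.9 cos 13° = 28.16
Leg 3 (S87°E, 37.8 km): east 37.8 sin 93° = 37.75, north 37.8 cos 93° = -1.98
Leg 4 (079°, 25.6 km): east 25.6 sin 79° = 25.13, north 25.6 cos 79° = 4.88
Net displacement: 72.02 east, 16.10 north. Direction back to start is (-72.02, -16.10): bearing = atan2(-72.02, -16.10) mod 360° = 257.40° ≈ 257°.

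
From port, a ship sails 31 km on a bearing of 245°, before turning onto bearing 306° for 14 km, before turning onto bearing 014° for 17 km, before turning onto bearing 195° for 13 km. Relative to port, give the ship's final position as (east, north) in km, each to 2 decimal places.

Leg 1 (245°, 31 km): east 31 sin 245° = -28.10, north 31 cos 245° = -13.10
Leg 2 (306°, 14 km): east 14 sin 306° = -11.33, north 14 cos 306° = 8.23
Leg 3 (014°, 17 km): east 17 sin 14° = 4.11, north 17 cos 14° = 16.50
Leg 4 (195°, 13 km): east 13 sin 195° = -3.36, north 13 cos 195° = -12.56
Summing: -38.67 km east, -0.93 km north → (-38.67, -0.93).

(-38.67, -0.93)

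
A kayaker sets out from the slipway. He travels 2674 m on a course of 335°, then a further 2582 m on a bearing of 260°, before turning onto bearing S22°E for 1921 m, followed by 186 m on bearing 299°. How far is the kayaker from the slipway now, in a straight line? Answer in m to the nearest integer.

Leg 1 (335°, 2674 m): east 2674 sin 335° = -1130.08, north 2674 cos 335° = 2423.47
Leg 2 (260°, 2582 m): east 2582 sin 260° = -2542.77, north 2582 cos 260° = -448.36
Leg 3 (S22°E, 1921 m): east 1921 sin 158° = 719.62, north 1921 cos 158° = -1781.12
Leg 4 (299°, 186 m): east 186 sin 299° = -162.68, north 186 cos 299° = 90.17
Net: -3115.91 east, 284.16 north. Distance = √((-3115.91)² + (284.16)²) = 3128.845 m.

3129 m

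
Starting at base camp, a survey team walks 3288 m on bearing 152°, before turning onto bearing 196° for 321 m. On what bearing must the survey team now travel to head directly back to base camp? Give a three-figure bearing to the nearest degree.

Leg 1 (152°, 3288 m): east 3288 sin 152° = 1543.62, north 3288 cos 152° = -2903.13
Leg 2 (196°, 321 m): east 321 sin 196° = -88.48, north 321 cos 196° = -308.57
Net displacement: 1455.14 east, -3211.70 north. Direction back to start is (-1455.14, 3211.70): bearing = atan2(-1455.14, 3211.70) mod 360° = 335.63° ≈ 336°.

336°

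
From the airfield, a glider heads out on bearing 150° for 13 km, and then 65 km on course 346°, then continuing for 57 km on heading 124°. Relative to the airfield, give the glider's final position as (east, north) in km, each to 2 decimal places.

(38.03, 19.94)

Leg 1 (150°, 13 km): east 13 sin 150° = 6.50, north 13 cos 150° = -11.26
Leg 2 (346°, 65 km): east 65 sin 346° = -15.72, north 65 cos 346° = 63.07
Leg 3 (124°, 57 km): east 57 sin 124° = 47.26, north 57 cos 124° = -31.87
Summing: 38.03 km east, 19.94 km north → (38.03, 19.94).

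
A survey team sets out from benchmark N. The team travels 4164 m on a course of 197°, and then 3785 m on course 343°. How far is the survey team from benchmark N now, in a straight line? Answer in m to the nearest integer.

Leg 1 (197°, 4164 m): east 4164 sin 197° = -1217.44, north 4164 cos 197° = -3982.05
Leg 2 (343°, 3785 m): east 3785 sin 343° = -1106.63, north 3785 cos 343° = 3619.61
Net: -2324.06 east, -362.44 north. Distance = √((-2324.06)² + (-362.44)²) = 2352.154 m.

2352 m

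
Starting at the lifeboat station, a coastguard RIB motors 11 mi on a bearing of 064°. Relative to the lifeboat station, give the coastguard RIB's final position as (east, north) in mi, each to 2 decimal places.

(9.89, 4.82)

Leg 1 (064°, 11 mi): east 11 sin 64° = 9.89, north 11 cos 64° = 4.82
Summing: 9.89 mi east, 4.82 mi north → (9.89, 4.82).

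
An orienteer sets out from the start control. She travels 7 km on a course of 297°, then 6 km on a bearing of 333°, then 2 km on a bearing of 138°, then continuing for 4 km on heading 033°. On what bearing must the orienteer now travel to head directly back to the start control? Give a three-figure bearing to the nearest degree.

Leg 1 (297°, 7 km): east 7 sin 297° = -6.24, north 7 cos 297° = 3.18
Leg 2 (333°, 6 km): east 6 sin 333° = -2.72, north 6 cos 333° = 5.35
Leg 3 (138°, 2 km): east 2 sin 138° = 1.34, north 2 cos 138° = -1.49
Leg 4 (033°, 4 km): east 4 sin 33° = 2.18, north 4 cos 33° = 3.35
Net displacement: -5.44 east, 10.39 north. Direction back to start is (5.44, -10.39): bearing = atan2(5.44, -10.39) mod 360° = 152.35° ≈ 152°.

152°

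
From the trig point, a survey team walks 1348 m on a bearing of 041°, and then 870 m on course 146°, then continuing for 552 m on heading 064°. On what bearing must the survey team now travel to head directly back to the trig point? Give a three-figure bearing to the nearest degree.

Leg 1 (041°, 1348 m): east 1348 sin 41° = 884.37, north 1348 cos 41° = 1017.35
Leg 2 (146°, 870 m): east 870 sin 146° = 486.50, north 870 cos 146° = -721.26
Leg 3 (064°, 552 m): east 552 sin 64° = 496.13, north 552 cos 64° = 241.98
Net displacement: 1867.00 east, 538.07 north. Direction back to start is (-1867.00, -538.07): bearing = atan2(-1867.00, -538.07) mod 360° = 253.92° ≈ 254°.

254°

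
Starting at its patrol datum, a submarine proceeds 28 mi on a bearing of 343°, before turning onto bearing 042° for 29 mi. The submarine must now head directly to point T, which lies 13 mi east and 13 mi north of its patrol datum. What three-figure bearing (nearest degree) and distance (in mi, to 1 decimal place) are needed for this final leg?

Leg 1 (343°, 28 mi): east 28 sin 343° = -8.19, north 28 cos 343° = 26.78
Leg 2 (042°, 29 mi): east 29 sin 42° = 19.40, north 29 cos 42° = 21.55
Current position: (11.22, 48.33). Target: (13, 13). Remaining: Δeast = 1.78, Δnorth = -35.33.
Bearing = atan2(1.78, -35.33) mod 360° = 177.11°; distance = √((1.78)² + (-35.33)²) = 35.373 mi.

177°, 35.4 mi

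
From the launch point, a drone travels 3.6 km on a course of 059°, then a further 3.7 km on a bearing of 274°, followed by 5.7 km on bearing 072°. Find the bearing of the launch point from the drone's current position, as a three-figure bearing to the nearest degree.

Leg 1 (059°, 3.6 km): east 3.6 sin 59° = 3.09, north 3.6 cos 59° = 1.85
Leg 2 (274°, 3.7 km): east 3.7 sin 274° = -3.69, north 3.7 cos 274° = 0.26
Leg 3 (072°, 5.7 km): east 5.7 sin 72° = 5.42, north 5.7 cos 72° = 1.76
Net displacement: 4.82 east, 3.87 north. Direction back to start is (-4.82, -3.87): bearing = atan2(-4.82, -3.87) mod 360° = 231.19° ≈ 231°.

231°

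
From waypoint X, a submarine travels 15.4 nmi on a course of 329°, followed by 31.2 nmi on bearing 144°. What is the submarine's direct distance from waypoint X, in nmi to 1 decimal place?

Leg 1 (329°, 15.4 nmi): east 15.4 sin 329° = -7.93, north 15.4 cos 329° = 13.20
Leg 2 (144°, 31.2 nmi): east 31.2 sin 144° = 18.34, north 31.2 cos 144° = -25.24
Net: 10.41 east, -12.04 north. Distance = √((10.41)² + (-12.04)²) = 15.915 nmi.

15.9 nmi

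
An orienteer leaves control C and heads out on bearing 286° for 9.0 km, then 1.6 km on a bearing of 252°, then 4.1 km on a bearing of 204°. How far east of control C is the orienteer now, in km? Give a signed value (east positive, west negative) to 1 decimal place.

-11.8 km

Leg 1 (286°, 9.0 km): east 9.0 sin 286° = -8.65, north 9.0 cos 286° = 2.48
Leg 2 (252°, 1.6 km): east 1.6 sin 252° = -1.52, north 1.6 cos 252° = -0.49
Leg 3 (204°, 4.1 km): east 4.1 sin 204° = -1.67, north 4.1 cos 204° = -3.75
Net east component: -11.84 km.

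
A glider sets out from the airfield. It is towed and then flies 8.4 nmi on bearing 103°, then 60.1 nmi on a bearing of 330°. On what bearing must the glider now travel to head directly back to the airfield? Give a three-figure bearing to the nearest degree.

156°

Leg 1 (103°, 8.4 nmi): east 8.4 sin 103° = 8.18, north 8.4 cos 103° = -1.89
Leg 2 (330°, 60.1 nmi): east 60.1 sin 330° = -30.05, north 60.1 cos 330° = 52.05
Net displacement: -21.87 east, 50.16 north. Direction back to start is (21.87, -50.16): bearing = atan2(21.87, -50.16) mod 360° = 156.45° ≈ 156°.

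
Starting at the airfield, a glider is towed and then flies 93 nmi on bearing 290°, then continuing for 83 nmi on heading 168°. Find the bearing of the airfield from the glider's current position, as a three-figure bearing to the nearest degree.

055°

Leg 1 (290°, 93 nmi): east 93 sin 290° = -87.39, north 93 cos 290° = 31.81
Leg 2 (168°, 83 nmi): east 83 sin 168° = 17.26, north 83 cos 168° = -81.19
Net displacement: -70.13 east, -49.38 north. Direction back to start is (70.13, 49.38): bearing = atan2(70.13, 49.38) mod 360° = 54.85° ≈ 055°.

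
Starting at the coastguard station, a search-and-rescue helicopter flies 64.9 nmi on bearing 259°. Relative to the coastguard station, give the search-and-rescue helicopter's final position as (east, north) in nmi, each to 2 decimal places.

(-63.71, -12.38)

Leg 1 (259°, 64.9 nmi): east 64.9 sin 259° = -63.71, north 64.9 cos 259° = -12.38
Summing: -63.71 nmi east, -12.38 nmi north → (-63.71, -12.38).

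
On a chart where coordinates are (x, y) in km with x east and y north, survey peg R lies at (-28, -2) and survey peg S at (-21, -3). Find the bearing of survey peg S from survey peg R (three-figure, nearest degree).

Δeast = -21 − -28 = 7.00; Δnorth = -3 − -2 = -1.00.
Bearing = atan2(Δeast, Δnorth) mod 360° = 98.13° ≈ 098°.

098°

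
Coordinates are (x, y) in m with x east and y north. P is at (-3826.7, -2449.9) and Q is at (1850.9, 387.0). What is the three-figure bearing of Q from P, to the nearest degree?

Δeast = 1850.9 − -3826.7 = 5677.60; Δnorth = 387.0 − -2449.9 = 2836.90.
Bearing = atan2(Δeast, Δnorth) mod 360° = 63.45° ≈ 063°.

063°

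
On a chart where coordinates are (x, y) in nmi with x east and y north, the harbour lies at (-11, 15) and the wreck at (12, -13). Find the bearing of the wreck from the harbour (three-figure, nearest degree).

141°

Δeast = 12 − -11 = 23.00; Δnorth = -13 − 15 = -28.00.
Bearing = atan2(Δeast, Δnorth) mod 360° = 140.60° ≈ 141°.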